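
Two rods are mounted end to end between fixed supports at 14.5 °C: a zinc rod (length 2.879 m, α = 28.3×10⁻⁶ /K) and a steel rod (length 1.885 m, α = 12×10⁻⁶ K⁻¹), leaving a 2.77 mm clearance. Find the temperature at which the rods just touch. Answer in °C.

T = 41.1 °C

α₁L₁ = 8.14757×10⁻⁵ m/K, α₂L₂ = 2.262×10⁻⁵ m/K → total 1.040957×10⁻⁴ m/K
ΔT = g/(α₁L₁+α₂L₂) = 2.77×10⁻³ / 1.040957×10⁻⁴ = 26.610 K
T = 14.5 + 26.610 = 41.110 °C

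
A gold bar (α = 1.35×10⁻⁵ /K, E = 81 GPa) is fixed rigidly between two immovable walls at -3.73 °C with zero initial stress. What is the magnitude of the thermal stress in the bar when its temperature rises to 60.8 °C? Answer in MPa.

σ = 70.6 MPa

Fully constrained: the free strain ε = αΔT is blocked, so σ = Eε = EαΔT.
|ΔT| = 64.53 K
σ = 81.0×10⁹ × 1.35×10⁻⁵ × 64.53 = 7.06×10⁷ Pa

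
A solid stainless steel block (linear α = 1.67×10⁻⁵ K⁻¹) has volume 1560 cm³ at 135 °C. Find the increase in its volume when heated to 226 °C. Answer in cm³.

ΔV = 7.11 cm³

Isotropic solid: β ≈ 3α = 5.0×10⁻⁵ /K; ΔT = 91 K
ΔV = 3αV₀ΔT = 3(1.67×10⁻⁵)(1560)(91) = 7.11 cm³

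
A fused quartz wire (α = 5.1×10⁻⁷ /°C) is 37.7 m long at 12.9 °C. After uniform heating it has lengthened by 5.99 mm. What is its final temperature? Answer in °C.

T = 324 °C

ΔL = αL₀ΔT ⇒ ΔT = ΔL / (αL₀)
ΔT = 5.99×10⁻³ m / (5.1×10⁻⁷ × 37.7 m) = 311.54 K
T = 12.9 + 311.54 = 324.44 °C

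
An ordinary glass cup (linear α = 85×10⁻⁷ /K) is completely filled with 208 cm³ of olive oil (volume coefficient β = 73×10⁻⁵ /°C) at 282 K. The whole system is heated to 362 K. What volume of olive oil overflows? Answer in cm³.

11.7 cm³

The cup also expands: β_container ≈ 3α = 2.55×10⁻⁵ /K
Net overflow = V₀(β_liq − 3α_cont)ΔT
β − 3α = 7.30×10⁻⁴ − 2.55×10⁻⁵ = 7.045×10⁻⁴ /K; ΔT = 80 K
ΔV = 208 × 7.045×10⁻⁴ × 80 = 11.7 cm³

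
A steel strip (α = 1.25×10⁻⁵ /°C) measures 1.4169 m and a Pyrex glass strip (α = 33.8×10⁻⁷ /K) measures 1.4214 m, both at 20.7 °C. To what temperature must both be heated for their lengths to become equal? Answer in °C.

T = 369.4 °C

L₁(1 + α₁ΔT) = L₂(1 + α₂ΔT) ⇒ ΔT = (L₂ − L₁)/(α₁L₁ − α₂L₂)
L₂ − L₁ = 1.4214 − 1.4169 = 4.50×10⁻³ m
α₁L₁ − α₂L₂ = 1.25×10⁻⁵×1.4169 − 33.8×10⁻⁷×1.4214 = 1.2906918×10⁻⁵ m/K
ΔT = 4.50×10⁻³ / 1.2906918×10⁻⁵ = 348.650 K
T = 20.7 + 348.650 = 369.350 °C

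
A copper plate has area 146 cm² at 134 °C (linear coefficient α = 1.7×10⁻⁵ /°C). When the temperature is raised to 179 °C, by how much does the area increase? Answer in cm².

ΔA = 0.223 cm²

Area coefficient ≈ 2α; |ΔT| = 45 K
ΔA = 2αA₀ΔT = 2(1.7×10⁻⁵)(146)(45) = 0.223 cm²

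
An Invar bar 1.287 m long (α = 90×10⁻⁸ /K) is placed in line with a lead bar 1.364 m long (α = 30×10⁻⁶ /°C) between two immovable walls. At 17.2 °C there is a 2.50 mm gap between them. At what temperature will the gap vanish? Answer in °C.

Gap closes when ΔL₁ + ΔL₂ = 2.50 mm = 2.50×10⁻³ m
(α₁L₁ + α₂L₂)ΔT = g
α₁L₁ + α₂L₂ = 90×10⁻⁸×1.287 + 30×10⁻⁶×1.364 = 4.20783×10⁻⁵ m/K
ΔT = 2.50×10⁻³ / 4.20783×10⁻⁵ = 59.413 K
T = 17.2 + 59.413 = 76.613 °C

T = 76.6 °C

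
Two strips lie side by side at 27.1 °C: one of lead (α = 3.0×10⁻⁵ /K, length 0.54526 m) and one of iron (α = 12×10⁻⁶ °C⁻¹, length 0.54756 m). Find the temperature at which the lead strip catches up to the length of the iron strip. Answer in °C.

T = 262.1 °C

Equal length when α₁L₁ΔT − α₂L₂ΔT = L₂ − L₁ = 2.30×10⁻³ m
α₁L₁ = 1.63578×10⁻⁵, α₂L₂ = 6.57072×10⁻⁶ → Δ(αL) = 9.78708×10⁻⁶ m/K
ΔT = 2.30×10⁻³ / 9.78708×10⁻⁶ = 235.004 K, so T = 27.1 + 235.004 = 262.104 °C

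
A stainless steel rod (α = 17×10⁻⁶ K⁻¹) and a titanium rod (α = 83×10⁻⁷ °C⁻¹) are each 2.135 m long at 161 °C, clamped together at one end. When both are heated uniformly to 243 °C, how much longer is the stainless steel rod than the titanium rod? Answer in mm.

ΔT = 82 K
stainless steel: ΔL = 17×10⁻⁶ × 2.135 m × 82 = 2.9762×10⁻³ m = 2.9762 mm
titanium: ΔL = 83×10⁻⁷ × 2.135 m × 82 = 1.4531×10⁻³ m = 1.4531 mm
difference = 2.9762 − 1.4531 = 1.5231 mm

1.52 mm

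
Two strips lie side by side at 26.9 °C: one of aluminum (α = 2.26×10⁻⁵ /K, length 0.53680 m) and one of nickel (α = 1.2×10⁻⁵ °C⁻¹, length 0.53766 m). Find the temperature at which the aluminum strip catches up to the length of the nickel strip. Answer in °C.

T = 178.3 °C

Equal length when α₁L₁ΔT − α₂L₂ΔT = L₂ − L₁ = 8.60×10⁻⁴ m
α₁L₁ = 1.213168×10⁻⁵, α₂L₂ = 6.45192×10⁻⁶ → Δ(αL) = 5.67976×10⁻⁶ m/K
ΔT = 8.60×10⁻⁴ / 5.67976×10⁻⁶ = 151.415 K, so T = 26.9 + 151.415 = 178.315 °C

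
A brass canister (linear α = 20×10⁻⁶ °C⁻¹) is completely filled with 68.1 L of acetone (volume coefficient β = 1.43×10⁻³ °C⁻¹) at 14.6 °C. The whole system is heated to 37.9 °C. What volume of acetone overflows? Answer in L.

The canister also expands: β_container ≈ 3α = 6.0×10⁻⁵ /K
Net overflow = V₀(β_liq − 3α_cont)ΔT
β − 3α = 1.43×10⁻³ − 6.0×10⁻⁵ = 1.37×10⁻³ /K; ΔT = 23.3 K
ΔV = 68.1 × 1.37×10⁻³ × 23.3 = 2.17 L

2.17 L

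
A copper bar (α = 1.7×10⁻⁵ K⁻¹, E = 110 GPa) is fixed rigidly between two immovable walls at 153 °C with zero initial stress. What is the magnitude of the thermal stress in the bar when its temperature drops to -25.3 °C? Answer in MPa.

σ = 333 MPa

Fully constrained: the free strain ε = αΔT is blocked, so σ = Eε = EαΔT.
|ΔT| = 178.3 K
σ = 110×10⁹ × 1.7×10⁻⁵ × 178.3 = 3.33×10⁸ Pa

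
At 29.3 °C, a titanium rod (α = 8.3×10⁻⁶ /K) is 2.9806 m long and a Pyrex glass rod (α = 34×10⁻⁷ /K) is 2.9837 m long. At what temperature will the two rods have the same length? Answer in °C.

Equal length when α₁L₁ΔT − α₂L₂ΔT = L₂ − L₁ = 3.10×10⁻³ m
α₁L₁ = 2.473898×10⁻⁵, α₂L₂ = 1.014458×10⁻⁵ → Δ(αL) = 1.45944×10⁻⁵ m/K
ΔT = 3.10×10⁻³ / 1.45944×10⁻⁵ = 212.410 K, so T = 29.3 + 212.410 = 241.710 °C

T = 241.7 °C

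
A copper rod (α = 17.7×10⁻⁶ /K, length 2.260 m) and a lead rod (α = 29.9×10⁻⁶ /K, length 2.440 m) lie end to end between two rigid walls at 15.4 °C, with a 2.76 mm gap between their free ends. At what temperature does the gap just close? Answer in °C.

Gap closes when ΔL₁ + ΔL₂ = 2.76 mm = 2.76×10⁻³ m
(α₁L₁ + α₂L₂)ΔT = g
α₁L₁ + α₂L₂ = 17.7×10⁻⁶×2.260 + 29.9×10⁻⁶×2.440 = 1.12958×10⁻⁴ m/K
ΔT = 2.76×10⁻³ / 1.12958×10⁻⁴ = 24.434 K
T = 15.4 + 24.434 = 39.834 °C

T = 39.8 °C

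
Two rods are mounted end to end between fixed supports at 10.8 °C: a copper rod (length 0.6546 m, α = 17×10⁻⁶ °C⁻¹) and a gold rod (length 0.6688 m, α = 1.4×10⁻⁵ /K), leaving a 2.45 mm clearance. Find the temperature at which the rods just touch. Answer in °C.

Gap closes when ΔL₁ + ΔL₂ = 2.45 mm = 2.45×10⁻³ m
(α₁L₁ + α₂L₂)ΔT = g
α₁L₁ + α₂L₂ = 17×10⁻⁶×0.6546 + 1.4×10⁻⁵×0.6688 = 2.04914×10⁻⁵ m/K
ΔT = 2.45×10⁻³ / 2.04914×10⁻⁵ = 119.56 K
T = 10.8 + 119.56 = 130.36 °C

T = 130 °C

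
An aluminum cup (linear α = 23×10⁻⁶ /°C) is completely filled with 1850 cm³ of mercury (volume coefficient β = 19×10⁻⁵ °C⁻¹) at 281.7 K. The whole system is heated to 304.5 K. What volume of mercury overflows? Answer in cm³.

5.10 cm³

The cup also expands: β_container ≈ 3α = 6.9×10⁻⁵ /K
Net overflow = V₀(β_liq − 3α_cont)ΔT
β − 3α = 1.90×10⁻⁴ − 6.9×10⁻⁵ = 1.21×10⁻⁴ /K; ΔT = 22.8 K
ΔV = 1850 × 1.21×10⁻⁴ × 22.8 = 5.10 cm³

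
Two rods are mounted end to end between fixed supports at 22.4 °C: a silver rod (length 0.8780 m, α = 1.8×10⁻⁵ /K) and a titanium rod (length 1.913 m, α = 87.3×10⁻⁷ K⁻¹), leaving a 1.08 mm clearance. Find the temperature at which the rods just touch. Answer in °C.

Gap closes when ΔL₁ + ΔL₂ = 1.08 mm = 1.08×10⁻³ m
(α₁L₁ + α₂L₂)ΔT = g
α₁L₁ + α₂L₂ = 1.8×10⁻⁵×0.8780 + 87.3×10⁻⁷×1.913 = 3.250449×10⁻⁵ m/K
ΔT = 1.08×10⁻³ / 3.250449×10⁻⁵ = 33.226 K
T = 22.4 + 33.226 = 55.626 °C

T = 55.6 °C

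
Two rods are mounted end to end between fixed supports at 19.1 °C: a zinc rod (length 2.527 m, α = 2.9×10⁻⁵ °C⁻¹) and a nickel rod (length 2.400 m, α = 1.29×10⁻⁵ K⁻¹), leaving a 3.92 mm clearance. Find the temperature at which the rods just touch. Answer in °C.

T = 56.7 °C

α₁L₁ = 7.3283×10⁻⁵ m/K, α₂L₂ = 3.096×10⁻⁵ m/K → total 1.04243×10⁻⁴ m/K
ΔT = g/(α₁L₁+α₂L₂) = 3.92×10⁻³ / 1.04243×10⁻⁴ = 37.604 K
T = 19.1 + 37.604 = 56.704 °C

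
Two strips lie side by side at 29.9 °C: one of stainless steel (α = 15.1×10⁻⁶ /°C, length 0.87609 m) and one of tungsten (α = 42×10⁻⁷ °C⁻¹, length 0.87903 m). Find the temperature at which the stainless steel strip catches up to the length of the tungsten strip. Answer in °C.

Equal length when α₁L₁ΔT − α₂L₂ΔT = L₂ − L₁ = 2.94×10⁻³ m
α₁L₁ = 1.3228959×10⁻⁵, α₂L₂ = 3.691926×10⁻⁶ → Δ(αL) = 9.537033×10⁻⁶ m/K
ΔT = 2.94×10⁻³ / 9.537033×10⁻⁶ = 308.272 K, so T = 29.9 + 308.272 = 338.172 °C

T = 338.2 °C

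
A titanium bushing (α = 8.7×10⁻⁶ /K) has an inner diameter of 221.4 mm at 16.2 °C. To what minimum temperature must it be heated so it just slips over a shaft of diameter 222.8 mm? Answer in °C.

Required Δd = 222.8 − 221.4 = 1.4 mm
Δd = αd₀ΔT ⇒ ΔT = Δd/(αd₀) = 1.4 / (8.7×10⁻⁶ × 221.4) = 726.83 K
T_min = 16.2 + 726.83 = 743.03 °C

T = 743 °C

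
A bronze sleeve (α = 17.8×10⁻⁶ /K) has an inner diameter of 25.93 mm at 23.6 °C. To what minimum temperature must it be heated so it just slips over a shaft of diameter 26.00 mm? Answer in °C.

Required Δd = 26.00 − 25.93 = 0.07 mm
Δd = αd₀ΔT ⇒ ΔT = Δd/(αd₀) = 0.07 / (17.8×10⁻⁶ × 25.93) = 151.66 K
T_min = 23.6 + 151.66 = 175.26 °C

T = 175 °C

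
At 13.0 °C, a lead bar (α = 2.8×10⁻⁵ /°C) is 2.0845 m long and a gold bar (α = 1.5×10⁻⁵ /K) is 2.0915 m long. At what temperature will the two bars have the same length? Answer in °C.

L₁(1 + α₁ΔT) = L₂(1 + α₂ΔT) ⇒ ΔT = (L₂ − L₁)/(α₁L₁ − α₂L₂)
L₂ − L₁ = 2.0915 − 2.0845 = 7.00×10⁻³ m
α₁L₁ − α₂L₂ = 2.8×10⁻⁵×2.0845 − 1.5×10⁻⁵×2.0915 = 2.69935×10⁻⁵ m/K
ΔT = 7.00×10⁻³ / 2.69935×10⁻⁵ = 259.322 K
T = 13.0 + 259.322 = 272.322 °C

T = 272.3 °C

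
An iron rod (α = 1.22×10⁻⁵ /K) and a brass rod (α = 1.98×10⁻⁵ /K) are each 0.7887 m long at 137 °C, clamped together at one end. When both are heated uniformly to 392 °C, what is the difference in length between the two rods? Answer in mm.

ΔT = 255 K
iron: ΔL = 1.22×10⁻⁵ × 0.7887 m × 255 = 2.4536×10⁻³ m = 2.4536 mm
brass: ΔL = 1.98×10⁻⁵ × 0.7887 m × 255 = 3.9821×10⁻³ m = 3.9821 mm
difference = 3.9821 − 2.4536 = 1.5285 mm

1.53 mm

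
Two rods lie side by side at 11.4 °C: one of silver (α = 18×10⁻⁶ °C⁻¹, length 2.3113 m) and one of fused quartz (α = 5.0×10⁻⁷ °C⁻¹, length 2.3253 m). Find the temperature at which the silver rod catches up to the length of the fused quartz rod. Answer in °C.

L₁(1 + α₁ΔT) = L₂(1 + α₂ΔT) ⇒ ΔT = (L₂ − L₁)/(α₁L₁ − α₂L₂)
L₂ − L₁ = 2.3253 − 2.3113 = 1.40×10⁻² m
α₁L₁ − α₂L₂ = 18×10⁻⁶×2.3113 − 5.0×10⁻⁷×2.3253 = 4.044075×10⁻⁵ m/K
ΔT = 1.40×10⁻² / 4.044075×10⁻⁵ = 346.185 K
T = 11.4 + 346.185 = 357.585 °C

T = 357.6 °C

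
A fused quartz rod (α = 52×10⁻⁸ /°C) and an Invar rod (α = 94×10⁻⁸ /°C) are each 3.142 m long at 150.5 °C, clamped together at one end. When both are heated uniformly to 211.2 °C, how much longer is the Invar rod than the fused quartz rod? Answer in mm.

ΔT = 60.7 K
fused quartz: ΔL = 52×10⁻⁸ × 3.142 m × 60.7 = 9.9174×10⁻⁵ m = 0.099174 mm
Invar: ΔL = 94×10⁻⁸ × 3.142 m × 60.7 = 1.7928×10⁻⁴ m = 0.17928 mm
difference = 0.17928 − 0.099174 = 0.080106 mm

0.0801 mm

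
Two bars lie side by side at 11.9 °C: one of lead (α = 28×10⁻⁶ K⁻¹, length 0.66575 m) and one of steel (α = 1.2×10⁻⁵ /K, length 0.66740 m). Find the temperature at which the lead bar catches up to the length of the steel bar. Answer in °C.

T = 167.1 °C

Equal length when α₁L₁ΔT − α₂L₂ΔT = L₂ − L₁ = 1.65×10⁻³ m
α₁L₁ = 1.8641×10⁻⁵, α₂L₂ = 8.0088×10⁻⁶ → Δ(αL) = 1.06322×10⁻⁵ m/K
ΔT = 1.65×10⁻³ / 1.06322×10⁻⁵ = 155.189 K, so T = 11.9 + 155.189 = 167.089 °C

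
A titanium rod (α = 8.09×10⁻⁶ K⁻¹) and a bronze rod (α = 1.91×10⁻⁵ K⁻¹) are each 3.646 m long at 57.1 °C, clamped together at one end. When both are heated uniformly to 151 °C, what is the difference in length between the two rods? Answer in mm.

3.77 mm

ΔT = 93.9 K
titanium: ΔL = 8.09×10⁻⁶ × 3.646 m × 93.9 = 2.7697×10⁻³ m = 2.7697 mm
bronze: ΔL = 1.91×10⁻⁵ × 3.646 m × 93.9 = 6.5391×10⁻³ m = 6.5391 mm
difference = 6.5391 − 2.7697 = 3.7694 mm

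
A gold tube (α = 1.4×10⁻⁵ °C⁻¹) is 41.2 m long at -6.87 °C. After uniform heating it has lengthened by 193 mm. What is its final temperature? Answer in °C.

ΔL = αL₀ΔT ⇒ ΔT = ΔL / (αL₀)
ΔT = 193×10⁻³ m / (1.4×10⁻⁵ × 41.2 m) = 334.60 K
T = -6.87 + 334.60 = 327.73 °C

T = 328 °C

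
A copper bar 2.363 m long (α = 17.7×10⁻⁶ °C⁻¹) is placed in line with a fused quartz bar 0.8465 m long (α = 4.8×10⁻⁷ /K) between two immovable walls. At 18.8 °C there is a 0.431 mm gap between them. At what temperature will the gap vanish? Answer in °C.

α₁L₁ = 4.18251×10⁻⁵ m/K, α₂L₂ = 4.0632×10⁻⁷ m/K → total 4.223142×10⁻⁵ m/K
ΔT = g/(α₁L₁+α₂L₂) = 4.31×10⁻⁴ / 4.223142×10⁻⁵ = 10.206 K
T = 18.8 + 10.206 = 29.006 °C

T = 29.0 °C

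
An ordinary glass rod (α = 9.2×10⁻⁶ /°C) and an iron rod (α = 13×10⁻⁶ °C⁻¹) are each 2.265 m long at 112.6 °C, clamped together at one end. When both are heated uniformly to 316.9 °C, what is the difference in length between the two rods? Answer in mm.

1.76 mm

ΔT = 204.3 K
ordinary glass: ΔL = 9.2×10⁻⁶ × 2.265 m × 204.3 = 4.2572×10⁻³ m = 4.2572 mm
iron: ΔL = 13×10⁻⁶ × 2.265 m × 204.3 = 6.0156×10⁻³ m = 6.0156 mm
difference = 6.0156 − 4.2572 = 1.7584 mm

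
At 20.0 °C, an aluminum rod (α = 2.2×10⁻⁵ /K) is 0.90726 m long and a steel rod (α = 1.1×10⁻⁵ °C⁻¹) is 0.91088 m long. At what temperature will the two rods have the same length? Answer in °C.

T = 384.2 °C

L₁(1 + α₁ΔT) = L₂(1 + α₂ΔT) ⇒ ΔT = (L₂ − L₁)/(α₁L₁ − α₂L₂)
L₂ − L₁ = 0.91088 − 0.90726 = 3.62×10⁻³ m
α₁L₁ − α₂L₂ = 2.2×10⁻⁵×0.90726 − 1.1×10⁻⁵×0.91088 = 9.94004×10⁻⁶ m/K
ΔT = 3.62×10⁻³ / 9.94004×10⁻⁶ = 364.184 K
T = 20.0 + 364.184 = 384.184 °C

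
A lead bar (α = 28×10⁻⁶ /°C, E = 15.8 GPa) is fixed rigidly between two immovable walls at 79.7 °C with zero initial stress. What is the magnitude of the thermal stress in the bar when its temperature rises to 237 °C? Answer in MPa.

Fully constrained: the free strain ε = αΔT is blocked, so σ = Eε = EαΔT.
|ΔT| = 157.3 K
σ = 15.8×10⁹ × 28×10⁻⁶ × 157.3 = 6.96×10⁷ Pa

σ = 69.6 MPa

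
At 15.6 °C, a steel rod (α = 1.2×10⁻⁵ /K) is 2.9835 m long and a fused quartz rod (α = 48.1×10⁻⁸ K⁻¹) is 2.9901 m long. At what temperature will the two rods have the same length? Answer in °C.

Equal length when α₁L₁ΔT − α₂L₂ΔT = L₂ − L₁ = 6.60×10⁻³ m
α₁L₁ = 3.5802×10⁻⁵, α₂L₂ = 1.4382381×10⁻⁶ → Δ(αL) = 3.43637619×10⁻⁵ m/K
ΔT = 6.60×10⁻³ / 3.43637619×10⁻⁵ = 192.063 K, so T = 15.6 + 192.063 = 207.663 °C

T = 207.7 °C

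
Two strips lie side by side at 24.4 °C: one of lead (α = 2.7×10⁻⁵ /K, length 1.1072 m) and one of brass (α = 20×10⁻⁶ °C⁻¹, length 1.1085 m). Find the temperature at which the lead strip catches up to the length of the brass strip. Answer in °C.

T = 192.7 °C

L₁(1 + α₁ΔT) = L₂(1 + α₂ΔT) ⇒ ΔT = (L₂ − L₁)/(α₁L₁ − α₂L₂)
L₂ − L₁ = 1.1085 − 1.1072 = 1.30×10⁻³ m
α₁L₁ − α₂L₂ = 2.7×10⁻⁵×1.1072 − 20×10⁻⁶×1.1085 = 7.7244×10⁻⁶ m/K
ΔT = 1.30×10⁻³ / 7.7244×10⁻⁶ = 168.298 K
T = 24.4 + 168.298 = 192.698 °C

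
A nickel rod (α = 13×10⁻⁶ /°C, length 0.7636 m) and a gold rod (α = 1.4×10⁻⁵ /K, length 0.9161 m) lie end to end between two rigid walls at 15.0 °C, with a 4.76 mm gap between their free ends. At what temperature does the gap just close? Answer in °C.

T = 224 °C

α₁L₁ = 9.9268×10⁻⁶ m/K, α₂L₂ = 1.28254×10⁻⁵ m/K → total 2.27522×10⁻⁵ m/K
ΔT = g/(α₁L₁+α₂L₂) = 4.76×10⁻³ / 2.27522×10⁻⁵ = 209.21 K
T = 15.0 + 209.21 = 224.21 °C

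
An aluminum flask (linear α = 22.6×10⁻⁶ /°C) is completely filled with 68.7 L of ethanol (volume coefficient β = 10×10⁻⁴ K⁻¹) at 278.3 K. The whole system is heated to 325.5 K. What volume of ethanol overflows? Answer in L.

The flask also expands: β_container ≈ 3α = 6.78×10⁻⁵ /K
Net overflow = V₀(β_liq − 3α_cont)ΔT
β − 3α = 1.00×10⁻³ − 6.78×10⁻⁵ = 9.322×10⁻⁴ /K; ΔT = 47.2 K
ΔV = 68.7 × 9.322×10⁻⁴ × 47.2 = 3.02 L

3.02 L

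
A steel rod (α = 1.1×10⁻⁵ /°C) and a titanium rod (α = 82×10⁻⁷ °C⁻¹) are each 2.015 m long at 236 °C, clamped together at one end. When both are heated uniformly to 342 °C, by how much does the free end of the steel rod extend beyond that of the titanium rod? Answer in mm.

0.598 mm

ΔT = 106 K
steel: ΔL = 1.1×10⁻⁵ × 2.015 m × 106 = 2.3495×10⁻³ m = 2.3495 mm
titanium: ΔL = 82×10⁻⁷ × 2.015 m × 106 = 1.7514×10⁻³ m = 1.7514 mm
difference = 2.3495 − 1.7514 = 0.5981 mm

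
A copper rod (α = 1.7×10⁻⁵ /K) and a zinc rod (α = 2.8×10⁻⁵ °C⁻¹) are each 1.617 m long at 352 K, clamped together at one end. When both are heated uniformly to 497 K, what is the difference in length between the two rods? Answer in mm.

ΔT = 145 K
copper: ΔL = 1.7×10⁻⁵ × 1.617 m × 145 = 3.9859×10⁻³ m = 3.9859 mm
zinc: ΔL = 2.8×10⁻⁵ × 1.617 m × 145 = 6.5650×10⁻³ m = 6.5650 mm
difference = 6.5650 − 3.9859 = 2.5791 mm

2.58 mm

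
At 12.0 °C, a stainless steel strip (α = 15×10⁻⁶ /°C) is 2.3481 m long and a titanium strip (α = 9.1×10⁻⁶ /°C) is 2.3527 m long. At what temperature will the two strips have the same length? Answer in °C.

T = 345.0 °C

L₁(1 + α₁ΔT) = L₂(1 + α₂ΔT) ⇒ ΔT = (L₂ − L₁)/(α₁L₁ − α₂L₂)
L₂ − L₁ = 2.3527 − 2.3481 = 4.60×10⁻³ m
α₁L₁ − α₂L₂ = 15×10⁻⁶×2.3481 − 9.1×10⁻⁶×2.3527 = 1.381193×10⁻⁵ m/K
ΔT = 4.60×10⁻³ / 1.381193×10⁻⁵ = 333.045 K
T = 12.0 + 333.045 = 345.045 °C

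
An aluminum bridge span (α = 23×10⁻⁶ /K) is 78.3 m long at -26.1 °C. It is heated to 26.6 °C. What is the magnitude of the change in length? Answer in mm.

ΔL = 94.9 mm

|ΔT| = |26.6 − (-26.1)| = 52.7 K
ΔL = αL₀ΔT = (23×10⁻⁶)(78.3)(52.7) = 9.49×10⁻² m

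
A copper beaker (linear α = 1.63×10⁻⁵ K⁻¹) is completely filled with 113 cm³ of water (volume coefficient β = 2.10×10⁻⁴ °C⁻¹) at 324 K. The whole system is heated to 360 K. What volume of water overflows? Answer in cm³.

The beaker also expands: β_container ≈ 3α = 4.89×10⁻⁵ /K
Net overflow = V₀(β_liq − 3α_cont)ΔT
β − 3α = 2.10×10⁻⁴ − 4.89×10⁻⁵ = 1.611×10⁻⁴ /K; ΔT = 36 K
ΔV = 113 × 1.611×10⁻⁴ × 36 = 0.655 cm³

0.655 cm³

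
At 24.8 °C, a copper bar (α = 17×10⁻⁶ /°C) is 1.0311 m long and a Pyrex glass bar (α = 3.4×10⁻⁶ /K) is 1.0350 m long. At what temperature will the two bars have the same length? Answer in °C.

Equal length when α₁L₁ΔT − α₂L₂ΔT = L₂ − L₁ = 3.90×10⁻³ m
α₁L₁ = 1.75287×10⁻⁵, α₂L₂ = 3.519×10⁻⁶ → Δ(αL) = 1.40097×10⁻⁵ m/K
ΔT = 3.90×10⁻³ / 1.40097×10⁻⁵ = 278.379 K, so T = 24.8 + 278.379 = 303.179 °C

T = 303.2 °C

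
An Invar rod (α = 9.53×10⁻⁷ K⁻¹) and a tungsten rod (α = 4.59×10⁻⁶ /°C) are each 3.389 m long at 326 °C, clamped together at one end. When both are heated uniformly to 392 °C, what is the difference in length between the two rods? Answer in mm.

0.814 mm

ΔT = 66 K
Invar: ΔL = 9.53×10⁻⁷ × 3.389 m × 66 = 2.1316×10⁻⁴ m = 0.21316 mm
tungsten: ΔL = 4.59×10⁻⁶ × 3.389 m × 66 = 1.0267×10⁻³ m = 1.0267 mm
difference = 1.0267 − 0.21316 = 0.81354 mm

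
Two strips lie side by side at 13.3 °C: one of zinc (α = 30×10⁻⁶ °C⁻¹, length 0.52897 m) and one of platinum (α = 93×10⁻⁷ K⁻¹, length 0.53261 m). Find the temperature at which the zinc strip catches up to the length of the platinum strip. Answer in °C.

T = 346.8 °C

Equal length when α₁L₁ΔT − α₂L₂ΔT = L₂ − L₁ = 3.64×10⁻³ m
α₁L₁ = 1.58691×10⁻⁵, α₂L₂ = 4.953273×10⁻⁶ → Δ(αL) = 1.0915827×10⁻⁵ m/K
ΔT = 3.64×10⁻³ / 1.0915827×10⁻⁵ = 333.461 K, so T = 13.3 + 333.461 = 346.761 °C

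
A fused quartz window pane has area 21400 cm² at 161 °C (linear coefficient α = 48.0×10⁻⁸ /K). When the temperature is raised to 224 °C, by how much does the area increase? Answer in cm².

Area coefficient ≈ 2α; |ΔT| = 63 K
ΔA = 2αA₀ΔT = 2(48.0×10⁻⁸)(21400)(63) = 1.29 cm²

ΔA = 1.29 cm²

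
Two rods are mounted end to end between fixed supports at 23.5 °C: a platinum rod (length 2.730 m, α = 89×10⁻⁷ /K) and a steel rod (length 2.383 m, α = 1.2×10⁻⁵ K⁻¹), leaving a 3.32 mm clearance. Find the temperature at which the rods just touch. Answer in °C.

T = 86.3 °C

α₁L₁ = 2.4297×10⁻⁵ m/K, α₂L₂ = 2.8596×10⁻⁵ m/K → total 5.2893×10⁻⁵ m/K
ΔT = g/(α₁L₁+α₂L₂) = 3.32×10⁻³ / 5.2893×10⁻⁵ = 62.768 K
T = 23.5 + 62.768 = 86.268 °C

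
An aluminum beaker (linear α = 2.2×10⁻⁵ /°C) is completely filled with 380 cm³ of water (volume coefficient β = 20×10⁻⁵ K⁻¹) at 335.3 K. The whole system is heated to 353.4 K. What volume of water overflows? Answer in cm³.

0.922 cm³

The beaker also expands: β_container ≈ 3α = 6.6×10⁻⁵ /K
Net overflow = V₀(β_liq − 3α_cont)ΔT
β − 3α = 2.00×10⁻⁴ − 6.6×10⁻⁵ = 1.34×10⁻⁴ /K; ΔT = 18.1 K
ΔV = 380 × 1.34×10⁻⁴ × 18.1 = 0.922 cm³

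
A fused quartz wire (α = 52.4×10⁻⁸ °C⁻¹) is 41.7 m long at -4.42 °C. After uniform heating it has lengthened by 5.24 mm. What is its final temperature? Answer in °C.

ΔL = αL₀ΔT ⇒ ΔT = ΔL / (αL₀)
ΔT = 5.24×10⁻³ m / (52.4×10⁻⁸ × 41.7 m) = 239.81 K
T = -4.42 + 239.81 = 235.39 °C

T = 235 °C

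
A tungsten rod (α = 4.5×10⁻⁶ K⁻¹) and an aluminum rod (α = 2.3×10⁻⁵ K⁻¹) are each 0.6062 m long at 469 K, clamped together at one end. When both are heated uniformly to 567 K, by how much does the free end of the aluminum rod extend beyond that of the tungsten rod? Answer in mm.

1.10 mm

ΔT = 98 K
tungsten: ΔL = 4.5×10⁻⁶ × 0.6062 m × 98 = 2.6733×10⁻⁴ m = 0.26733 mm
aluminum: ΔL = 2.3×10⁻⁵ × 0.6062 m × 98 = 1.3664×10⁻³ m = 1.3664 mm
difference = 1.3664 − 0.26733 = 1.09907 mm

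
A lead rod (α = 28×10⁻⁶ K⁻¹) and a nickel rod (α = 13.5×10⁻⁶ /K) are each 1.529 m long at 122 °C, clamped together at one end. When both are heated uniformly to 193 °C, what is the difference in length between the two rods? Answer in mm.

1.57 mm

ΔT = 71 K
lead: ΔL = 28×10⁻⁶ × 1.529 m × 71 = 3.0397×10⁻³ m = 3.0397 mm
nickel: ΔL = 13.5×10⁻⁶ × 1.529 m × 71 = 1.4655×10⁻³ m = 1.4655 mm
difference = 3.0397 − 1.4655 = 1.5742 mm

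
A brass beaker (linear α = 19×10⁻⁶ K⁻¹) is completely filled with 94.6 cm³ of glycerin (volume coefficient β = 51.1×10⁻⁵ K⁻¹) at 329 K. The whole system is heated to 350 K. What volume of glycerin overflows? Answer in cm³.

0.902 cm³

The beaker also expands: β_container ≈ 3α = 5.7×10⁻⁵ /K
Net overflow = V₀(β_liq − 3α_cont)ΔT
β − 3α = 5.11×10⁻⁴ − 5.7×10⁻⁵ = 4.54×10⁻⁴ /K; ΔT = 21 K
ΔV = 94.6 × 4.54×10⁻⁴ × 21 = 0.902 cm³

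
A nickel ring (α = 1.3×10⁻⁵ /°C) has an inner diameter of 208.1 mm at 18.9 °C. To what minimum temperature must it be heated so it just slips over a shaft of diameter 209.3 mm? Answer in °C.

T = 462 °C

Required Δd = 209.3 − 208.1 = 1.2 mm
Δd = αd₀ΔT ⇒ ΔT = Δd/(αd₀) = 1.2 / (1.3×10⁻⁵ × 208.1) = 443.57 K
T_min = 18.9 + 443.57 = 462.47 °C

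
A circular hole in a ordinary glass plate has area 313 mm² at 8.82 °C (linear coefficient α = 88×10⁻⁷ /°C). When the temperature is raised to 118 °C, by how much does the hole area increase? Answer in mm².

Area coefficient ≈ 2α; |ΔT| = 109.18 K
ΔA = 2αA₀ΔT = 2(88×10⁻⁷)(313)(109.18) = 0.601 mm²

ΔA = 0.601 mm²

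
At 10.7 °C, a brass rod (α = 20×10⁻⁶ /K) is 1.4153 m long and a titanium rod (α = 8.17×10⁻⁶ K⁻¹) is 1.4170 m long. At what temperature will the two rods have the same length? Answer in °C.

Equal length when α₁L₁ΔT − α₂L₂ΔT = L₂ − L₁ = 1.70×10⁻³ m
α₁L₁ = 2.8306×10⁻⁵, α₂L₂ = 1.157689×10⁻⁵ → Δ(αL) = 1.672911×10⁻⁵ m/K
ΔT = 1.70×10⁻³ / 1.672911×10⁻⁵ = 101.619 K, so T = 10.7 + 101.619 = 112.319 °C

T = 112.3 °C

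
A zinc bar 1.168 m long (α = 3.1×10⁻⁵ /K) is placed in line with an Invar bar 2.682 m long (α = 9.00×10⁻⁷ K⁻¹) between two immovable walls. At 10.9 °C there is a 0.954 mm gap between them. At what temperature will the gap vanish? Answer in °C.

Gap closes when ΔL₁ + ΔL₂ = 0.954 mm = 9.54×10⁻⁴ m
(α₁L₁ + α₂L₂)ΔT = g
α₁L₁ + α₂L₂ = 3.1×10⁻⁵×1.168 + 9.00×10⁻⁷×2.682 = 3.86218×10⁻⁵ m/K
ΔT = 9.54×10⁻⁴ / 3.86218×10⁻⁵ = 24.701 K
T = 10.9 + 24.701 = 35.601 °C

T = 35.6 °C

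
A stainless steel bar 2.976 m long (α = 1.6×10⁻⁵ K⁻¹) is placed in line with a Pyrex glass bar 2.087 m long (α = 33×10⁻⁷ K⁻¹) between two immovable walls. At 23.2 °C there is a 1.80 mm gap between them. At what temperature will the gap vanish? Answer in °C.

α₁L₁ = 4.7616×10⁻⁵ m/K, α₂L₂ = 6.8871×10⁻⁶ m/K → total 5.45031×10⁻⁵ m/K
ΔT = g/(α₁L₁+α₂L₂) = 1.80×10⁻³ / 5.45031×10⁻⁵ = 33.026 K
T = 23.2 + 33.026 = 56.226 °C

T = 56.2 °C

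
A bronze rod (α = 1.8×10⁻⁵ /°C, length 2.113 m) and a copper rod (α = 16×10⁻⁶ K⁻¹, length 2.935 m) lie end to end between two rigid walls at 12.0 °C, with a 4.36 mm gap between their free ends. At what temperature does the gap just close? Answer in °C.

T = 63.3 °C

α₁L₁ = 3.8034×10⁻⁵ m/K, α₂L₂ = 4.696×10⁻⁵ m/K → total 8.4994×10⁻⁵ m/K
ΔT = g/(α₁L₁+α₂L₂) = 4.36×10⁻³ / 8.4994×10⁻⁵ = 51.298 K
T = 12.0 + 51.298 = 63.298 °C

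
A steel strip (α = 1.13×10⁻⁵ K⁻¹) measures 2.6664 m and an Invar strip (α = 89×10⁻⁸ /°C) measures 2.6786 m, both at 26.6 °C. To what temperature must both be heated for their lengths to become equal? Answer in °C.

L₁(1 + α₁ΔT) = L₂(1 + α₂ΔT) ⇒ ΔT = (L₂ − L₁)/(α₁L₁ − α₂L₂)
L₂ − L₁ = 2.6786 − 2.6664 = 1.22×10⁻² m
α₁L₁ − α₂L₂ = 1.13×10⁻⁵×2.6664 − 89×10⁻⁸×2.6786 = 2.7746366×10⁻⁵ m/K
ΔT = 1.22×10⁻² / 2.7746366×10⁻⁵ = 439.697 K
T = 26.6 + 439.697 = 466.297 °C

T = 466.3 °C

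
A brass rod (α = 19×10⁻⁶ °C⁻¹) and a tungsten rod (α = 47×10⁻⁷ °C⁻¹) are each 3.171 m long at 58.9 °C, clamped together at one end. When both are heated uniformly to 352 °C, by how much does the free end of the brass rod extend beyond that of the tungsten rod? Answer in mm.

ΔT = 293.1 K
brass: ΔL = 19×10⁻⁶ × 3.171 m × 293.1 = 1.7659×10⁻² m = 17.659 mm
tungsten: ΔL = 47×10⁻⁷ × 3.171 m × 293.1 = 4.3683×10⁻³ m = 4.3683 mm
difference = 17.659 − 4.3683 = 13.2907 mm

13.3 mm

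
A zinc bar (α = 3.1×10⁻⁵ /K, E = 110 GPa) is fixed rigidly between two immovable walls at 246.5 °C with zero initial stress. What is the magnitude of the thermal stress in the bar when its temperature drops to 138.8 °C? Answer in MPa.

σ = 367 MPa

Fully constrained: the free strain ε = αΔT is blocked, so σ = Eε = EαΔT.
|ΔT| = 107.7 K
σ = 110×10⁹ × 3.1×10⁻⁵ × 107.7 = 3.67×10⁸ Pa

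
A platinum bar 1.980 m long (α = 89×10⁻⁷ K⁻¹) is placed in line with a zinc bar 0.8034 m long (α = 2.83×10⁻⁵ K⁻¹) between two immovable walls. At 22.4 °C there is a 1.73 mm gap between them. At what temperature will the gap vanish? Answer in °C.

T = 65.3 °C

α₁L₁ = 1.7622×10⁻⁵ m/K, α₂L₂ = 2.273622×10⁻⁵ m/K → total 4.035822×10⁻⁵ m/K
ΔT = g/(α₁L₁+α₂L₂) = 1.73×10⁻³ / 4.035822×10⁻⁵ = 42.866 K
T = 22.4 + 42.866 = 65.266 °C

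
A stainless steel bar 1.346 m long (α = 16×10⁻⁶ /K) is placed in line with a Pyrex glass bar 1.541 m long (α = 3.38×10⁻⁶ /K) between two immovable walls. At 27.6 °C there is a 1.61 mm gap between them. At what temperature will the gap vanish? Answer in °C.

Gap closes when ΔL₁ + ΔL₂ = 1.61 mm = 1.61×10⁻³ m
(α₁L₁ + α₂L₂)ΔT = g
α₁L₁ + α₂L₂ = 16×10⁻⁶×1.346 + 3.38×10⁻⁶×1.541 = 2.674458×10⁻⁵ m/K
ΔT = 1.61×10⁻³ / 2.674458×10⁻⁵ = 60.199 K
T = 27.6 + 60.199 = 87.799 °C

T = 87.8 °C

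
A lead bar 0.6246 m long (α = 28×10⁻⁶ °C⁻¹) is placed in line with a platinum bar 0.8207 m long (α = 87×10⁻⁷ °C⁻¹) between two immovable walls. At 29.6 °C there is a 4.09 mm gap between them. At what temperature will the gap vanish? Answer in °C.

T = 196 °C

α₁L₁ = 1.74888×10⁻⁵ m/K, α₂L₂ = 7.14009×10⁻⁶ m/K → total 2.462889×10⁻⁵ m/K
ΔT = g/(α₁L₁+α₂L₂) = 4.09×10⁻³ / 2.462889×10⁻⁵ = 166.07 K
T = 29.6 + 166.07 = 195.67 °C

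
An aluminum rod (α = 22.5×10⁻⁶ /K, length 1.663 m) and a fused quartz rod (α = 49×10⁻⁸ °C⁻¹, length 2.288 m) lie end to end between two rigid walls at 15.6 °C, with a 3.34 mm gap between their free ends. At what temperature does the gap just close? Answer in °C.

T = 102 °C

Gap closes when ΔL₁ + ΔL₂ = 3.34 mm = 3.34×10⁻³ m
(α₁L₁ + α₂L₂)ΔT = g
α₁L₁ + α₂L₂ = 22.5×10⁻⁶×1.663 + 49×10⁻⁸×2.288 = 3.853862×10⁻⁵ m/K
ΔT = 3.34×10⁻³ / 3.853862×10⁻⁵ = 86.67 K
T = 15.6 + 86.67 = 102.27 °C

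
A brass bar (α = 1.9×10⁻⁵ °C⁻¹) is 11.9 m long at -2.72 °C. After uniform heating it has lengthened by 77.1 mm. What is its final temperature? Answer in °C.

ΔL = αL₀ΔT ⇒ ΔT = ΔL / (αL₀)
ΔT = 77.1×10⁻³ m / (1.9×10⁻⁵ × 11.9 m) = 341.00 K
T = -2.72 + 341.00 = 338.28 °C

T = 338 °C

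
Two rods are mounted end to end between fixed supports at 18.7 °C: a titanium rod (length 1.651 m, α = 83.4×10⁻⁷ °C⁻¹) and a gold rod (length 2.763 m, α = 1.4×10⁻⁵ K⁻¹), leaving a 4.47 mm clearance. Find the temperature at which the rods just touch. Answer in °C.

Gap closes when ΔL₁ + ΔL₂ = 4.47 mm = 4.47×10⁻³ m
(α₁L₁ + α₂L₂)ΔT = g
α₁L₁ + α₂L₂ = 83.4×10⁻⁷×1.651 + 1.4×10⁻⁵×2.763 = 5.245134×10⁻⁵ m/K
ΔT = 4.47×10⁻³ / 5.245134×10⁻⁵ = 85.22 K
T = 18.7 + 85.22 = 103.92 °C

T = 104 °C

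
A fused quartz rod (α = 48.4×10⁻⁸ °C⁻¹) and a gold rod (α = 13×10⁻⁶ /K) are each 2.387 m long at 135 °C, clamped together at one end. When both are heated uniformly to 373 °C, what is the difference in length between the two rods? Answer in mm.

ΔT = 238 K
fused quartz: ΔL = 48.4×10⁻⁸ × 2.387 m × 238 = 2.7496×10⁻⁴ m = 0.27496 mm
gold: ΔL = 13×10⁻⁶ × 2.387 m × 238 = 7.3854×10⁻³ m = 7.3854 mm
difference = 7.3854 − 0.27496 = 7.11044 mm

7.11 mm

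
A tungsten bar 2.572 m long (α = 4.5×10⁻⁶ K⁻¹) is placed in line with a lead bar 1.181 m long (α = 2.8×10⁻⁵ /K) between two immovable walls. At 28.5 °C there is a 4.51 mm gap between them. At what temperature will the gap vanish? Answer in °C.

T = 130 °C

Gap closes when ΔL₁ + ΔL₂ = 4.51 mm = 4.51×10⁻³ m
(α₁L₁ + α₂L₂)ΔT = g
α₁L₁ + α₂L₂ = 4.5×10⁻⁶×2.572 + 2.8×10⁻⁵×1.181 = 4.4642×10⁻⁵ m/K
ΔT = 4.51×10⁻³ / 4.4642×10⁻⁵ = 101.03 K
T = 28.5 + 101.03 = 129.53 °C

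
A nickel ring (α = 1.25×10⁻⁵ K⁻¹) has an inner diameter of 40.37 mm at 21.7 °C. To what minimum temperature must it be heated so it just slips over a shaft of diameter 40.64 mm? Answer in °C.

T = 557 °C

Required Δd = 40.64 − 40.37 = 0.27 mm
Δd = αd₀ΔT ⇒ ΔT = Δd/(αd₀) = 0.27 / (1.25×10⁻⁵ × 40.37) = 535.05 K
T_min = 21.7 + 535.05 = 556.75 °C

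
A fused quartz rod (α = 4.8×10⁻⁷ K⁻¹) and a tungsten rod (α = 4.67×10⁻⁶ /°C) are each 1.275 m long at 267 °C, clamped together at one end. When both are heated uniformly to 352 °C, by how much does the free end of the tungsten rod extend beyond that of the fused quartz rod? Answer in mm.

0.454 mm

ΔT = 85 K
fused quartz: ΔL = 4.8×10⁻⁷ × 1.275 m × 85 = 5.2020×10⁻⁵ m = 0.052020 mm
tungsten: ΔL = 4.67×10⁻⁶ × 1.275 m × 85 = 5.0611×10⁻⁴ m = 0.50611 mm
difference = 0.50611 − 0.052020 = 0.45409 mm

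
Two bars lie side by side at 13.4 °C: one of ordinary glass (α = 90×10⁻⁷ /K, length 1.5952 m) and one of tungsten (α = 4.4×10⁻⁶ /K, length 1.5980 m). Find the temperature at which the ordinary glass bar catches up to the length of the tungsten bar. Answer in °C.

L₁(1 + α₁ΔT) = L₂(1 + α₂ΔT) ⇒ ΔT = (L₂ − L₁)/(α₁L₁ − α₂L₂)
L₂ − L₁ = 1.5980 − 1.5952 = 2.80×10⁻³ m
α₁L₁ − α₂L₂ = 90×10⁻⁷×1.5952 − 4.4×10⁻⁶×1.5980 = 7.3256×10⁻⁶ m/K
ΔT = 2.80×10⁻³ / 7.3256×10⁻⁶ = 382.221 K
T = 13.4 + 382.221 = 395.621 °C

T = 395.6 °C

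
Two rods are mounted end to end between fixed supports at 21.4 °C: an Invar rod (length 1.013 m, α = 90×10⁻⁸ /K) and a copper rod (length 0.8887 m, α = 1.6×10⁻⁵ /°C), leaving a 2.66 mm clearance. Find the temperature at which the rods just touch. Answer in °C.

Gap closes when ΔL₁ + ΔL₂ = 2.66 mm = 2.66×10⁻³ m
(α₁L₁ + α₂L₂)ΔT = g
α₁L₁ + α₂L₂ = 90×10⁻⁸×1.013 + 1.6×10⁻⁵×0.8887 = 1.51309×10⁻⁵ m/K
ΔT = 2.66×10⁻³ / 1.51309×10⁻⁵ = 175.80 K
T = 21.4 + 175.80 = 197.20 °C

T = 197 °C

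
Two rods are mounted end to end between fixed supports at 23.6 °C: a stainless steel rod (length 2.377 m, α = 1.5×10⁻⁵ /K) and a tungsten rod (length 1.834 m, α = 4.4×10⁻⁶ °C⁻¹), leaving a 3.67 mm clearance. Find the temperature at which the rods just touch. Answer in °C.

T = 108 °C

α₁L₁ = 3.5655×10⁻⁵ m/K, α₂L₂ = 8.0696×10⁻⁶ m/K → total 4.37246×10⁻⁵ m/K
ΔT = g/(α₁L₁+α₂L₂) = 3.67×10⁻³ / 4.37246×10⁻⁵ = 83.93 K
T = 23.6 + 83.93 = 107.53 °C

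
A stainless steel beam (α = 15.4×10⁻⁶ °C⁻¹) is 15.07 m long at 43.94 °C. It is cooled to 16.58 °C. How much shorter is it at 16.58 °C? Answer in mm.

ΔL = 6.35 mm

|ΔT| = |16.58 − 43.94| = 27.36 K
ΔL = αL₀ΔT = (15.4×10⁻⁶)(15.07)(27.36) = 6.35×10⁻³ m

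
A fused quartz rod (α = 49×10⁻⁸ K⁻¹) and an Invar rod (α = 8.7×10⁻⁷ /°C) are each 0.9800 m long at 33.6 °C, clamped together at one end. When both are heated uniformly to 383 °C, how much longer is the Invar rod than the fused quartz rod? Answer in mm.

ΔT = 349.4 K
fused quartz: ΔL = 49×10⁻⁸ × 0.9800 m × 349.4 = 1.6778×10⁻⁴ m = 0.16778 mm
Invar: ΔL = 8.7×10⁻⁷ × 0.9800 m × 349.4 = 2.9790×10⁻⁴ m = 0.29790 mm
difference = 0.29790 − 0.16778 = 0.13012 mm

0.130 mm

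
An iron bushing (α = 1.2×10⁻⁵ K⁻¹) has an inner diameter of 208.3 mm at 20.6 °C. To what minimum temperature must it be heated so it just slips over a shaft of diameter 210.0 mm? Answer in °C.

T = 701 °C

Required Δd = 210.0 − 208.3 = 1.7 mm
Δd = αd₀ΔT ⇒ ΔT = Δd/(αd₀) = 1.7 / (1.2×10⁻⁵ × 208.3) = 680.11 K
T_min = 20.6 + 680.11 = 700.71 °C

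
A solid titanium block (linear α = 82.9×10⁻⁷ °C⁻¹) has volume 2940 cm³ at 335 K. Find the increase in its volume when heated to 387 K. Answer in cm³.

Isotropic solid: β ≈ 3α = 2.5×10⁻⁵ /K; ΔT = 52 K
ΔV = 3αV₀ΔT = 3(82.9×10⁻⁷)(2940)(52) = 3.80 cm³

ΔV = 3.80 cm³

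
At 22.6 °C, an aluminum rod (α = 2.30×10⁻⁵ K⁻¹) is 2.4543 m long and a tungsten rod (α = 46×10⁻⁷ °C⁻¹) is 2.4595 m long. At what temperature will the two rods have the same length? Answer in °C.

T = 137.8 °C

L₁(1 + α₁ΔT) = L₂(1 + α₂ΔT) ⇒ ΔT = (L₂ − L₁)/(α₁L₁ − α₂L₂)
L₂ − L₁ = 2.4595 − 2.4543 = 5.20×10⁻³ m
α₁L₁ − α₂L₂ = 2.30×10⁻⁵×2.4543 − 46×10⁻⁷×2.4595 = 4.51352×10⁻⁵ m/K
ΔT = 5.20×10⁻³ / 4.51352×10⁻⁵ = 115.209 K
T = 22.6 + 115.209 = 137.809 °C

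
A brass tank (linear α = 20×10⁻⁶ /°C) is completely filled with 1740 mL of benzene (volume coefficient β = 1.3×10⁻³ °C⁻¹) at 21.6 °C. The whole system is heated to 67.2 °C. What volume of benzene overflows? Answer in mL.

98.4 mL

The tank also expands: β_container ≈ 3α = 6.0×10⁻⁵ /K
Net overflow = V₀(β_liq − 3α_cont)ΔT
β − 3α = 1.30×10⁻³ − 6.0×10⁻⁵ = 1.24×10⁻³ /K; ΔT = 45.6 K
ΔV = 1740 × 1.24×10⁻³ × 45.6 = 98.4 mL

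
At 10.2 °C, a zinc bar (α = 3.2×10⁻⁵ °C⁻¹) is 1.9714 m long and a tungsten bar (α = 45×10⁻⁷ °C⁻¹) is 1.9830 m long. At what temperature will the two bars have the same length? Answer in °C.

T = 224.4 °C

L₁(1 + α₁ΔT) = L₂(1 + α₂ΔT) ⇒ ΔT = (L₂ − L₁)/(α₁L₁ − α₂L₂)
L₂ − L₁ = 1.9830 − 1.9714 = 1.16×10⁻² m
α₁L₁ − α₂L₂ = 3.2×10⁻⁵×1.9714 − 45×10⁻⁷×1.9830 = 5.41613×10⁻⁵ m/K
ΔT = 1.16×10⁻² / 5.41613×10⁻⁵ = 214.175 K
T = 10.2 + 214.175 = 224.375 °C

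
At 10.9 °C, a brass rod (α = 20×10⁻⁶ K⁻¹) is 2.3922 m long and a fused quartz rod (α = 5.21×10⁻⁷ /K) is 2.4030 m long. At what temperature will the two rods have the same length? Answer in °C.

T = 242.7 °C

Equal length when α₁L₁ΔT − α₂L₂ΔT = L₂ − L₁ = 1.08×10⁻² m
α₁L₁ = 4.7844×10⁻⁵, α₂L₂ = 1.251963×10⁻⁶ → Δ(αL) = 4.6592037×10⁻⁵ m/K
ΔT = 1.08×10⁻² / 4.6592037×10⁻⁵ = 231.799 K, so T = 10.9 + 231.799 = 242.699 °C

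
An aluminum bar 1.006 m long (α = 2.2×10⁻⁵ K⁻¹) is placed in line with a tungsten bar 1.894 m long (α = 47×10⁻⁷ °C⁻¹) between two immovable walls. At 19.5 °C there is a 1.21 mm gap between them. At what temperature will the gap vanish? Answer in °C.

α₁L₁ = 2.2132×10⁻⁵ m/K, α₂L₂ = 8.9018×10⁻⁶ m/K → total 3.10338×10⁻⁵ m/K
ΔT = g/(α₁L₁+α₂L₂) = 1.21×10⁻³ / 3.10338×10⁻⁵ = 38.990 K
T = 19.5 + 38.990 = 58.490 °C

T = 58.5 °C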